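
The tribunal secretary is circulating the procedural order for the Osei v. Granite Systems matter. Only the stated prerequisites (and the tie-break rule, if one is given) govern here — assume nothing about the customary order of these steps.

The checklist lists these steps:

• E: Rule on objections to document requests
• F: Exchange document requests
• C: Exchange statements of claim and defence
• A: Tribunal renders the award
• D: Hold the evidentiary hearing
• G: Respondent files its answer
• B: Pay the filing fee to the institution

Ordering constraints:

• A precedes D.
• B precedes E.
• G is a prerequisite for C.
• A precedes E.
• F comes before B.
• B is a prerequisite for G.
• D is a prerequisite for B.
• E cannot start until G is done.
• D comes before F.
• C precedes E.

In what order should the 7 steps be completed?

A → D → F → B → G → C → E

A is the only step with nothing outstanding, so it goes first.
D is the only step now ready → D.
Next only F has its prerequisites met → F.
B is the only step now ready → B.
G needed B, now all done → G.
C needed G, now all done → C.
Next only E has its prerequisites met → E.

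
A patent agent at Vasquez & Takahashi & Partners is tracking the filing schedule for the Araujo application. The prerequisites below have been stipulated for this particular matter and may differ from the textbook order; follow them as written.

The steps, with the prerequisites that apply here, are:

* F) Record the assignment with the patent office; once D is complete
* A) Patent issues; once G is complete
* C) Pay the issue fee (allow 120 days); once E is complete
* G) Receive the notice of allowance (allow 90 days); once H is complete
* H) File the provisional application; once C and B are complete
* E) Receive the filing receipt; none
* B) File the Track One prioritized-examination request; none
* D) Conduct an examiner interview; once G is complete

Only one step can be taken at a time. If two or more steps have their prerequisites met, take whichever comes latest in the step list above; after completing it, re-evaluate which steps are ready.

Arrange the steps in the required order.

B E C H G D A F

B and E have no prerequisites; B is listed later, so B is first.
E is the only step now ready → E.
Next only C has its prerequisites met → C.
H needed B and C, now all done → H.
G is the only step now ready → G.
Ready: D and A. D is listed later → D.
A and F are both available; A is listed later → A.
F needed D, now all done → F.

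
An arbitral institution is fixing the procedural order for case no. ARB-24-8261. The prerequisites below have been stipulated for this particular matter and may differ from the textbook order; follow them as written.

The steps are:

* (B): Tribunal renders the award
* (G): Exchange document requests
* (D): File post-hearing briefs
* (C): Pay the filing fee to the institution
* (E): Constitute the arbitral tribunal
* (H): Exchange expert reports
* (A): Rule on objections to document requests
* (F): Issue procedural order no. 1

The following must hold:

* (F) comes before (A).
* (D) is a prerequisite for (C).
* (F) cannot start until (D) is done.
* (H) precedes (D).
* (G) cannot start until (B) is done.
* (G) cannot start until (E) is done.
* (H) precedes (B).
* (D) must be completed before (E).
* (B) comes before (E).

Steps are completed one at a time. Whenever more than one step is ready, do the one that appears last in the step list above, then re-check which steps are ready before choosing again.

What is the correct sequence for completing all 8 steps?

(H), (D), (F), (A), (C), (B), (E), (G)

(H) has no prerequisites → (H) first.
(D) and (B) are both available; (D) is listed later → (D).
(F), (C) and (B) are all available; (F) is listed later → (F).
(A), (C) and (B) are all available; (A) is listed later → (A).
Now (C) and (B) have their prerequisites met. (C) is listed later, so (C) next.
(B) needed (H), now all done → (B).
That leaves (E) as the only ready step → (E).
That leaves (G) as the only ready step → (G).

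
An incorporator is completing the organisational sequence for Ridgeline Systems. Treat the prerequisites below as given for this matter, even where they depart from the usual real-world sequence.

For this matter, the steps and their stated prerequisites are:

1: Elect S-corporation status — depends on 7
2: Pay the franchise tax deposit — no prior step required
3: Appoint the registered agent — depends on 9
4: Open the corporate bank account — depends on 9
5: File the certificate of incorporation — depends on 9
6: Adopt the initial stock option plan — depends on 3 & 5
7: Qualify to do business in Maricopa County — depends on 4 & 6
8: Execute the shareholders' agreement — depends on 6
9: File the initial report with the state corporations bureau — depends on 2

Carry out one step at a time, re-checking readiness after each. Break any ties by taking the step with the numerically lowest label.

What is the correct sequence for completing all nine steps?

2, 9, 3, 4, 5, 6, 7, 1, 8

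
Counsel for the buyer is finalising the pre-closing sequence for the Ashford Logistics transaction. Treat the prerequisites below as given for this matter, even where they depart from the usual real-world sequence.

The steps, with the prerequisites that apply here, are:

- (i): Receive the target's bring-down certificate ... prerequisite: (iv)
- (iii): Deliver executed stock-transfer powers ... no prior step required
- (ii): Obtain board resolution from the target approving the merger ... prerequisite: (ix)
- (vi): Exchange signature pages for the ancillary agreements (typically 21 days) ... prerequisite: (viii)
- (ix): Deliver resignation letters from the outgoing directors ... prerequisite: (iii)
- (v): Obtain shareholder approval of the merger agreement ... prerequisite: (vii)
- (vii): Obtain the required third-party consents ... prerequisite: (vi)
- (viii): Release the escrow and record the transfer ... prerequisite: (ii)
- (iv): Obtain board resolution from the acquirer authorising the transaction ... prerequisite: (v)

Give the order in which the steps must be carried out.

(iii) → (ix) → (ii) → (viii) → (vi) → (vii) → (v) → (iv) → (i)

Only (iii) has no prerequisites, so it is first.
Next only (ix) has its prerequisites met → (ix).
(ii) needed (ix), now all done → (ii).
That leaves (viii) as the only ready step → (viii).
(vi) needed (viii), now all done → (vi).
(vii) needed (vi), now all done → (vii).
That leaves (v) as the only ready step → (v).
(iv) is the only step now ready → (iv).
That leaves (i) as the only ready step → (i).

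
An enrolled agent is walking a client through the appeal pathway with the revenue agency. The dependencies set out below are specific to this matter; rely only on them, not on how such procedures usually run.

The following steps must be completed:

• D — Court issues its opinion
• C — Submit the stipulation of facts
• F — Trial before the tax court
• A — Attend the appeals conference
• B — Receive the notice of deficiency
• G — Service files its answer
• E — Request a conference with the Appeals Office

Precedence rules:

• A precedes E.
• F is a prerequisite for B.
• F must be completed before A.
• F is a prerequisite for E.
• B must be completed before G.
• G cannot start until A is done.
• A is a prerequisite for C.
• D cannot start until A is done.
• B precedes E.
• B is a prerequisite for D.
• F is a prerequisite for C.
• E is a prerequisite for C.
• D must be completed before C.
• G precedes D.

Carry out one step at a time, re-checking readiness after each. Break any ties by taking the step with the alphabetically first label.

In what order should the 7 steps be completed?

F, A, B, E, G, D, C

Only F has no prerequisites, so it is first.
Ready: A and B. A has the earlier label → A.
That leaves B as the only ready step → B.
Now E and G have their prerequisites met. E has the earlier label, so E next.
G is the only step now ready → G.
Next only D has its prerequisites met → D.
Next only C has its prerequisites met → C.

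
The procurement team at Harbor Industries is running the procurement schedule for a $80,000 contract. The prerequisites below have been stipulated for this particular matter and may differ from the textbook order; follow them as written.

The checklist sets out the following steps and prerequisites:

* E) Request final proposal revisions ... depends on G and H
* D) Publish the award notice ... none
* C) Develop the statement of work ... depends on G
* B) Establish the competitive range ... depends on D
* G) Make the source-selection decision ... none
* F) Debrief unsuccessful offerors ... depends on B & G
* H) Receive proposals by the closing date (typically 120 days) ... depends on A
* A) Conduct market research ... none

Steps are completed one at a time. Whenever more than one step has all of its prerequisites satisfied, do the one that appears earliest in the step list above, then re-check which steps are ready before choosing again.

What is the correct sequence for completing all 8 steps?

D, G and A have no prerequisites; D is listed earlier, so D is first.
Ready: B, G and A. B is listed earlier → B.
Now G and A have their prerequisites met. G is listed earlier, so G next.
Ready: C, F and A. C is listed earlier → C.
Now F and A have their prerequisites met. F is listed earlier, so F next.
That leaves A as the only ready step → A.
H needed A, now all done → H.
Next only E has its prerequisites met → E.

D B G C F A H E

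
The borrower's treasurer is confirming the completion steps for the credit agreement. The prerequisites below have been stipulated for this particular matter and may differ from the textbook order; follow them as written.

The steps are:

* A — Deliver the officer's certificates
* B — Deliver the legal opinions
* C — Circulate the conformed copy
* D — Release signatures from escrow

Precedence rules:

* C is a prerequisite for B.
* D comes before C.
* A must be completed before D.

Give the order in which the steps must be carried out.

A D C B

A has no prerequisites → A first.
Next only D has its prerequisites met → D.
C needed D, now all done → C.
B needed C, now all done → B.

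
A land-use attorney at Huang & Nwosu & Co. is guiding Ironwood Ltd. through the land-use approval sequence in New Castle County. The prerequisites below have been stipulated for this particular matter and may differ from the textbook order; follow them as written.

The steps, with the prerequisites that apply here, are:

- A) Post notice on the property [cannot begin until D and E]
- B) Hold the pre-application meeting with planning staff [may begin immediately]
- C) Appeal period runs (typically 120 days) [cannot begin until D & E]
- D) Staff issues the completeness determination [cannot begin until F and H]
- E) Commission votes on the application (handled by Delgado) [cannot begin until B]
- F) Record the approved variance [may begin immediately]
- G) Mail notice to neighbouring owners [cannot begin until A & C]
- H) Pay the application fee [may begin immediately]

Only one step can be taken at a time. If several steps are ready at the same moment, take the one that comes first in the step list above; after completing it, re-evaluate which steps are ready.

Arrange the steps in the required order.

B → E → F → H → D → A → C → G

Nothing is required for B, F and H. B is listed earlier → B first.
Ready: E, F and H. E is listed earlier → E.
Ready: F and H. F is listed earlier → F.
Next only H has its prerequisites met → H.
Next only D has its prerequisites met → D.
Now A and C have their prerequisites met. A is listed earlier, so A next.
That leaves C as the only ready step → C.
G is the only step now ready → G.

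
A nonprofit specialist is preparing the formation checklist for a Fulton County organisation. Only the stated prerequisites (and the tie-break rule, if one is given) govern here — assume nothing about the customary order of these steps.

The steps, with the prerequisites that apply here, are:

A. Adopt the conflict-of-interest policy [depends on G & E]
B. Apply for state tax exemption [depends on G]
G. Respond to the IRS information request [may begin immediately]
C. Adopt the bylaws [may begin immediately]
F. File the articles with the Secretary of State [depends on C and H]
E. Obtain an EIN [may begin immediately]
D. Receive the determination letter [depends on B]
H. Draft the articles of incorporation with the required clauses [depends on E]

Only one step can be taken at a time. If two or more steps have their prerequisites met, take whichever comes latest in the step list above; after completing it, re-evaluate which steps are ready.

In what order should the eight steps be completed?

Nothing is required for E, C and G. E is listed later → E first.
Ready: H, C and G. H is listed later → H.
C and G are both available; C is listed later → C.
F now also ready, so the ready set is {F, G}; F is listed later → F.
That leaves G as the only ready step → G.
Ready: B and A. B is listed later → B.
D now also ready, so the ready set is {D, A}; D is listed later → D.
A needed E and G, now all done → A.

E → H → C → F → G → B → D → A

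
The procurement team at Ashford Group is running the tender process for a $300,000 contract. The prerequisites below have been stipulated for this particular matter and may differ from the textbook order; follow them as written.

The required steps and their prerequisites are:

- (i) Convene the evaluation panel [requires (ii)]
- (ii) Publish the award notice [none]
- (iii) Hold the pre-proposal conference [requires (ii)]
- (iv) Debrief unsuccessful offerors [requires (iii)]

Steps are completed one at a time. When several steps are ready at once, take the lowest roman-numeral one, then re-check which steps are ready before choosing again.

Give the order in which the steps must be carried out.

Only (ii) has no prerequisites, so it is first.
(i) and (iii) are both available; (i) has the earlier label → (i).
(iii) needed (ii), now all done → (iii).
(iv) is the only step now ready → (iv).

(ii) → (i) → (iii) → (iv)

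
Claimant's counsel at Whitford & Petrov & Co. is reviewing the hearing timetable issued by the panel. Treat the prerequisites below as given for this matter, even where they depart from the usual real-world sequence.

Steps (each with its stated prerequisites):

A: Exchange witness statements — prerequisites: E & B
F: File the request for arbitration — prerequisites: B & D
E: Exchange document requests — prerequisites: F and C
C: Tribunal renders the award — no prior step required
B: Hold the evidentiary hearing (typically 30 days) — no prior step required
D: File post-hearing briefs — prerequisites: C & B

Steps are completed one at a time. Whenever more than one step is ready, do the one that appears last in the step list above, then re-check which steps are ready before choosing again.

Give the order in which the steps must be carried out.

Nothing is required for B and C. B is listed later → B first.
That leaves C as the only ready step → C.
That leaves D as the only ready step → D.
F is the only step now ready → F.
Next only E has its prerequisites met → E.
A is the only step now ready → A.

B → C → D → F → E → A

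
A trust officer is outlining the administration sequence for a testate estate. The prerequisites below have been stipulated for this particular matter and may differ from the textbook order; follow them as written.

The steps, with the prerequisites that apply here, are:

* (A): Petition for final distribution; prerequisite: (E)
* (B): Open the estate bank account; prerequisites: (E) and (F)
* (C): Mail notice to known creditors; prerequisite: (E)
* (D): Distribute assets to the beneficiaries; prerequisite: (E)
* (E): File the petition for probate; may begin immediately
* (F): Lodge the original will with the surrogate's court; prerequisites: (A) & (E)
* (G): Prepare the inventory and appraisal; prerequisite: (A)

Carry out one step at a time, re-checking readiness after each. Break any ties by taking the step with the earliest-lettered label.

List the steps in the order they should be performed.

(E) → (A) → (C) → (D) → (F) → (B) → (G)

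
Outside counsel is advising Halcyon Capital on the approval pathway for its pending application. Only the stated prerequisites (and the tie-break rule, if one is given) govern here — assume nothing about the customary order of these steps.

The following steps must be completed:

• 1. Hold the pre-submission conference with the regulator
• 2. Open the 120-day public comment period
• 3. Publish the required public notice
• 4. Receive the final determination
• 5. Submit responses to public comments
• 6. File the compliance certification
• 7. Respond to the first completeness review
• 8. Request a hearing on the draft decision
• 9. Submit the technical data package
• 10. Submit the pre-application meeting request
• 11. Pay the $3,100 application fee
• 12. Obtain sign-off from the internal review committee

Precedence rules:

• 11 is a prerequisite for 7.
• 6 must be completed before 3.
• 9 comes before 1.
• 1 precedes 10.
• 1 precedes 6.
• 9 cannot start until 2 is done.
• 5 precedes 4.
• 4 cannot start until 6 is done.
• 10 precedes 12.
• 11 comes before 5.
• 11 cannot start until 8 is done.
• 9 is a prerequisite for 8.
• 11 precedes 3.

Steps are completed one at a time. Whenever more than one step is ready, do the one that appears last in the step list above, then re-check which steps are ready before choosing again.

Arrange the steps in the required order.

2, 9, 8, 11, 7, 5, 1, 10, 12, 6, 4, 3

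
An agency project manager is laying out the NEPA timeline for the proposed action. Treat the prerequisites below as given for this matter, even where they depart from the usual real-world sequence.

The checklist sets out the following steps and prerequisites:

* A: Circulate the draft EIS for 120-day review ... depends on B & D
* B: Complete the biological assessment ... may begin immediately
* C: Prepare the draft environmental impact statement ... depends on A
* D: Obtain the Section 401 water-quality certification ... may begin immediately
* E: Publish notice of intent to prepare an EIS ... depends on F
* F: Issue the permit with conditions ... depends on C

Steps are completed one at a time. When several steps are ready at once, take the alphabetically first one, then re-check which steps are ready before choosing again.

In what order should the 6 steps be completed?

Nothing is required for B and D. B has the earlier label → B first.
That leaves D as the only ready step → D.
Next only A has its prerequisites met → A.
That leaves C as the only ready step → C.
F needed C, now all done → F.
E needed F, now all done → E.

B, D, A, C, F, E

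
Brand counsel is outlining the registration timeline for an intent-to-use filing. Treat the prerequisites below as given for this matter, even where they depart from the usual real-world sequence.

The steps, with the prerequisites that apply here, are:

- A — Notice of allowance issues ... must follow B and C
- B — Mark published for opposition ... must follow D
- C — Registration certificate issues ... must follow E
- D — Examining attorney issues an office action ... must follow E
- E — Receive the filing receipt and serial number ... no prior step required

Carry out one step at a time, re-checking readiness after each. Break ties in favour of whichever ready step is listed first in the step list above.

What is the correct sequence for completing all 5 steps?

E C D B A

Only E has no prerequisites, so it is first.
Ready: C and D. C is listed earlier → C.
Next only D has its prerequisites met → D.
That leaves B as the only ready step → B.
A needed B and C, now all done → A.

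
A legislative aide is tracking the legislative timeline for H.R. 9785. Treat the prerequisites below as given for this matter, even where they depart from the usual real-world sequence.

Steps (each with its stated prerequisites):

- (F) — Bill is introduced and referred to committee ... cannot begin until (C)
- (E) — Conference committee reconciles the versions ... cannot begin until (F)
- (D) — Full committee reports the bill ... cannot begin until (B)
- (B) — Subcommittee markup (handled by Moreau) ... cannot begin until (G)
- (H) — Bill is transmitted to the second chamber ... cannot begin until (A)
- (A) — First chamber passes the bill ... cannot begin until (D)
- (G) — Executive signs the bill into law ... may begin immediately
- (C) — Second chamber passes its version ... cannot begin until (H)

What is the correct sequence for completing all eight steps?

(G) → (B) → (D) → (A) → (H) → (C) → (F) → (E)

(G) is the only step with nothing outstanding, so it goes first.
Next only (B) has its prerequisites met → (B).
(D) needed (B), now all done → (D).
That leaves (A) as the only ready step → (A).
Next only (H) has its prerequisites met → (H).
That leaves (C) as the only ready step → (C).
That leaves (F) as the only ready step → (F).
(E) needed (F), now all done → (E).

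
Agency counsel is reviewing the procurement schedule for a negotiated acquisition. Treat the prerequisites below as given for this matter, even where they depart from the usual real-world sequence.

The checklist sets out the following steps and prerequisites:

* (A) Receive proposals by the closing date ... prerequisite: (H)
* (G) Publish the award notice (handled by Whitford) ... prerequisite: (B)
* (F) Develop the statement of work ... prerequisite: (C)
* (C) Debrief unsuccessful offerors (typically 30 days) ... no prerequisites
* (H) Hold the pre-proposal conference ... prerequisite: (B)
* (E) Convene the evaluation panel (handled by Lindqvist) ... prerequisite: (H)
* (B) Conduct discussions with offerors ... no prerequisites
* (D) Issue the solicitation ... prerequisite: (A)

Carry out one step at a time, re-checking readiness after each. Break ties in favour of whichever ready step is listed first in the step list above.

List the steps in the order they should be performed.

Nothing is required for (C) and (B). (C) is listed earlier → (C) first.
(F) now also ready, so the ready set is {(F), (B)}; (F) is listed earlier → (F).
Next only (B) has its prerequisites met → (B).
(G) and (H) are both available; (G) is listed earlier → (G).
Next only (H) has its prerequisites met → (H).
(A) and (E) are both available; (A) is listed earlier → (A).
(D) now also ready, so the ready set is {(E), (D)}; (E) is listed earlier → (E).
(D) needed (A), now all done → (D).

(C), (F), (B), (G), (H), (A), (E), (D)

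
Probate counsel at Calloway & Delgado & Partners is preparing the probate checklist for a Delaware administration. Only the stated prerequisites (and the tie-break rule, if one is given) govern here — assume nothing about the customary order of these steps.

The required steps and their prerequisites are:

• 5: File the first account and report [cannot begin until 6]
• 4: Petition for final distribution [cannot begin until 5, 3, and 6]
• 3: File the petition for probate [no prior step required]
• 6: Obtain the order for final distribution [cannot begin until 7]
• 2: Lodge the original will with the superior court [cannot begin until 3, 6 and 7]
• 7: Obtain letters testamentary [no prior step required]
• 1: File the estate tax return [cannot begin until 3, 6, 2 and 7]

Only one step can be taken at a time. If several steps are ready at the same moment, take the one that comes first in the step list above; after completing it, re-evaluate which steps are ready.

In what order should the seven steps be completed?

3, 7, 6, 5, 4, 2, 1

3 and 7 have no prerequisites; 3 is listed earlier, so 3 is first.
7 is the only step now ready → 7.
6 needed 7, now all done → 6.
5 and 2 are both available; 5 is listed earlier → 5.
Ready: 4 and 2. 4 is listed earlier → 4.
2 is the only step now ready → 2.
1 is the only step now ready → 1.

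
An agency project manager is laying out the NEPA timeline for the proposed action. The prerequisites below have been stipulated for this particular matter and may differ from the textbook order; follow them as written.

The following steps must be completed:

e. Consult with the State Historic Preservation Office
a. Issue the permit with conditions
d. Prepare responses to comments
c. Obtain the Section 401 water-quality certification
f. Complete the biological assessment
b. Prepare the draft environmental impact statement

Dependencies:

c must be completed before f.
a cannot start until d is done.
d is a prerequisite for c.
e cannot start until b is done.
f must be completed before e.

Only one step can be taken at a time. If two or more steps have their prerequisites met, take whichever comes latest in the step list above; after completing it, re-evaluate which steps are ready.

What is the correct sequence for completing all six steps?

b, d, c, f, a, e

Nothing is required for b and d. b is listed later → b first.
Next only d has its prerequisites met → d.
c and a are both available; c is listed later → c.
f now also ready, so the ready set is {f, a}; f is listed later → f.
e now also ready, so the ready set is {a, e}; a is listed later → a.
That leaves e as the only ready step → e.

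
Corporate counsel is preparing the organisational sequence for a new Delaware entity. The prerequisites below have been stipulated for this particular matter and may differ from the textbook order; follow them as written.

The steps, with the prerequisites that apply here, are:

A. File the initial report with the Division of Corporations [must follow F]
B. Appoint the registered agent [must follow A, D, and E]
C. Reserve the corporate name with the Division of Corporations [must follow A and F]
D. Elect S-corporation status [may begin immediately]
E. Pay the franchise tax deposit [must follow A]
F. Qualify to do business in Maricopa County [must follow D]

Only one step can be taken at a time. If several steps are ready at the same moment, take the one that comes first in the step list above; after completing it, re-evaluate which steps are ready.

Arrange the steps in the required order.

D, F, A, C, E, B

D is the only step with nothing outstanding, so it goes first.
Next only F has its prerequisites met → F.
A is the only step now ready → A.
C and E are both available; C is listed earlier → C.
Next only E has its prerequisites met → E.
That leaves B as the only ready step → B.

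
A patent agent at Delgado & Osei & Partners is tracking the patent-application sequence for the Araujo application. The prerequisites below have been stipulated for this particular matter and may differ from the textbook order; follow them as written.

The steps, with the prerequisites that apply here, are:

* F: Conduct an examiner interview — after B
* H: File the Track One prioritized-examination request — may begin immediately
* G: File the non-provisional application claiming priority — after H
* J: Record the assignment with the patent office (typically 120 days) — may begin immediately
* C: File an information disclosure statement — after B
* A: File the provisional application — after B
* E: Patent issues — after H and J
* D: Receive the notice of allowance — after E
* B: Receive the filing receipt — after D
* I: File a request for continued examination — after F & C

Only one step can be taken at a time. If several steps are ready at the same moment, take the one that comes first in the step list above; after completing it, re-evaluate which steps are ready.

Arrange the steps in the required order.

H → G → J → E → D → B → F → C → A → I

Nothing is required for H and J. H is listed earlier → H first.
Now G and J have their prerequisites met. G is listed earlier, so G next.
That leaves J as the only ready step → J.
E is the only step now ready → E.
That leaves D as the only ready step → D.
B needed D, now all done → B.
F, C and A are all available; F is listed earlier → F.
Now C and A have their prerequisites met. C is listed earlier, so C next.
I now also ready, so the ready set is {A, I}; A is listed earlier → A.
I is the only step now ready → I.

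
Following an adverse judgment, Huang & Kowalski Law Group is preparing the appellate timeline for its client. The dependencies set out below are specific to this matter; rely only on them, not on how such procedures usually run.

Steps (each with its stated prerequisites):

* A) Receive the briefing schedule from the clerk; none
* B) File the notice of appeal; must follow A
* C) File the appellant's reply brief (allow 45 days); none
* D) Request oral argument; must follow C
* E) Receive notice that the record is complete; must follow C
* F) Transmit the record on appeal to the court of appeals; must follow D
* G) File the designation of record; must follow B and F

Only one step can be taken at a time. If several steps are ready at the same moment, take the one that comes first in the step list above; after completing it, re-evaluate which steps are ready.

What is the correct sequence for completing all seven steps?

A B C D E F G

A and C have no prerequisites; A is listed earlier, so A is first.
B now also ready, so the ready set is {B, C}; B is listed earlier → B.
That leaves C as the only ready step → C.
Ready: D and E. D is listed earlier → D.
F now also ready, so the ready set is {E, F}; E is listed earlier → E.
That leaves F as the only ready step → F.
G is the only step now ready → G.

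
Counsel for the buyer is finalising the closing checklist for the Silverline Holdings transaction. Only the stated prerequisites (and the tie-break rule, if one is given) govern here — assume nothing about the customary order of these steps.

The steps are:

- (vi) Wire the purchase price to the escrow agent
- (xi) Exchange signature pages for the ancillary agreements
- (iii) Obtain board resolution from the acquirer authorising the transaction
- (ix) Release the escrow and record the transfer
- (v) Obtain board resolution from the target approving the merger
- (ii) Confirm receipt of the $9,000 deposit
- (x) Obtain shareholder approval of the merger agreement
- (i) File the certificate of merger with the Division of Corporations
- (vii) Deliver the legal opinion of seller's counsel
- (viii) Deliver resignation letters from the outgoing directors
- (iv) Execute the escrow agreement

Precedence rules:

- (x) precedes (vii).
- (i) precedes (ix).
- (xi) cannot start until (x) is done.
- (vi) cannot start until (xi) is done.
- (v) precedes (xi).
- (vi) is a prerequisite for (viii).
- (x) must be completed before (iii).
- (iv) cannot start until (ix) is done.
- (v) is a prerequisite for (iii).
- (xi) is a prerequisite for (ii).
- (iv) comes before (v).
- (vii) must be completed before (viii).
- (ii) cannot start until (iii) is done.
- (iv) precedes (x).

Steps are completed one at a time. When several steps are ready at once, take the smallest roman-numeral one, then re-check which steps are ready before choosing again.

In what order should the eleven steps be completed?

(i) (ix) (iv) (v) (x) (iii) (vii) (xi) (ii) (vi) (viii)

(i) is the only step with nothing outstanding, so it goes first.
That leaves (ix) as the only ready step → (ix).
That leaves (iv) as the only ready step → (iv).
(v) and (x) are both available; (v) has the earlier label → (v).
(x) needed (iv), now all done → (x).
(iii), (vii) and (xi) are all available; (iii) has the earlier label → (iii).
Now (vii) and (xi) have their prerequisites met. (vii) has the earlier label, so (vii) next.
That leaves (xi) as the only ready step → (xi).
Ready: (ii) and (vi). (ii) has the earlier label → (ii).
Next only (vi) has its prerequisites met → (vi).
(viii) needed (vi) and (vii), now all done → (viii).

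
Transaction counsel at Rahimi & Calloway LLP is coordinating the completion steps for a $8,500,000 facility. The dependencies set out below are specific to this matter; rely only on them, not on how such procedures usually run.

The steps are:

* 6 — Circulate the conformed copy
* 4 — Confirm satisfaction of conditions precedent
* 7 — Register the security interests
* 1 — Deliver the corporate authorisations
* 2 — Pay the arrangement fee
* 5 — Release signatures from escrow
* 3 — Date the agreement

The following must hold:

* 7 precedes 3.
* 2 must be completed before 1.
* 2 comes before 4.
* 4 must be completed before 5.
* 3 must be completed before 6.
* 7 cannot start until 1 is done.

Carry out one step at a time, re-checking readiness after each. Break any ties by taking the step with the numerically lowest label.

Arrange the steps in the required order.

2 1 4 5 7 3 6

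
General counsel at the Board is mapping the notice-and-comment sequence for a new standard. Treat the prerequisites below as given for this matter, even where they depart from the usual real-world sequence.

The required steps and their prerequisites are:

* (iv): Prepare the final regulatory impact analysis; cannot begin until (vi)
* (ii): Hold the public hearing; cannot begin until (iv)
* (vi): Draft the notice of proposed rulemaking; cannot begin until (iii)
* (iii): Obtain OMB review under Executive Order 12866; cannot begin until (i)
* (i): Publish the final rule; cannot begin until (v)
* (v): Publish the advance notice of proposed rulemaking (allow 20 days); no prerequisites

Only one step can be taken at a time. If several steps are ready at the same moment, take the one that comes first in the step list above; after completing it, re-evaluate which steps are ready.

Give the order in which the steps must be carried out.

(v) is the only step with nothing outstanding, so it goes first.
(i) needed (v), now all done → (i).
(iii) needed (i), now all done → (iii).
(vi) needed (iii), now all done → (vi).
(iv) needed (vi), now all done → (iv).
(ii) is the only step now ready → (ii).

(v) (i) (iii) (vi) (iv) (ii)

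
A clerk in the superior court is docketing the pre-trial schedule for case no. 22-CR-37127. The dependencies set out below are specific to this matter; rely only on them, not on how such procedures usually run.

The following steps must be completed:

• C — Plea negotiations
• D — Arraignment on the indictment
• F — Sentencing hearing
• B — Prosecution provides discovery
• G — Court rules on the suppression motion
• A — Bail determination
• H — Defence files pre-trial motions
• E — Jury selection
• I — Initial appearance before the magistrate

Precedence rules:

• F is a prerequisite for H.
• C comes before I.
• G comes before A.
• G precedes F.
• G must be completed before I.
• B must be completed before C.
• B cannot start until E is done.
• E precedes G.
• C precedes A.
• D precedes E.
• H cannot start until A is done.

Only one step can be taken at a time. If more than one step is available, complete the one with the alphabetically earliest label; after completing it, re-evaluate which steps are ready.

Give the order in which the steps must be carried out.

D, E, B, C, G, A, F, H, I

D is the only step with nothing outstanding, so it goes first.
E needed D, now all done → E.
Ready: B and G. B has the earlier label → B.
C and G are both available; C has the earlier label → C.
G needed E, now all done → G.
Now A, F and I have their prerequisites met. A has the earlier label, so A next.
F and I are both available; F has the earlier label → F.
H now also ready, so the ready set is {H, I}; H has the earlier label → H.
Next only I has its prerequisites met → I.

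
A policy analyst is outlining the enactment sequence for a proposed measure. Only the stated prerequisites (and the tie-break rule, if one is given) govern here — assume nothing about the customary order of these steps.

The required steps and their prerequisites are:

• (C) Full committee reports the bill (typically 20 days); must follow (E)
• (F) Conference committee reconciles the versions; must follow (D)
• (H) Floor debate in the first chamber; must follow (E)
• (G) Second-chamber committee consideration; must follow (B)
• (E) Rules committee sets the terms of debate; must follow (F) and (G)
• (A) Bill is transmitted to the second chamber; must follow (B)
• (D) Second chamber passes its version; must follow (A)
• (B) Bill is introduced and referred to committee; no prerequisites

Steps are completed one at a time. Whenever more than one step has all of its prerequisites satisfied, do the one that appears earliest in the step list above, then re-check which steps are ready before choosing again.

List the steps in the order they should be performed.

(B), (G), (A), (D), (F), (E), (C), (H)

(B) is the only step with nothing outstanding, so it goes first.
Now (G) and (A) have their prerequisites met. (G) is listed earlier, so (G) next.
(A) is the only step now ready → (A).
(D) is the only step now ready → (D).
(F) needed (D), now all done → (F).
That leaves (E) as the only ready step → (E).
Ready: (C) and (H). (C) is listed earlier → (C).
(H) is the only step now ready → (H).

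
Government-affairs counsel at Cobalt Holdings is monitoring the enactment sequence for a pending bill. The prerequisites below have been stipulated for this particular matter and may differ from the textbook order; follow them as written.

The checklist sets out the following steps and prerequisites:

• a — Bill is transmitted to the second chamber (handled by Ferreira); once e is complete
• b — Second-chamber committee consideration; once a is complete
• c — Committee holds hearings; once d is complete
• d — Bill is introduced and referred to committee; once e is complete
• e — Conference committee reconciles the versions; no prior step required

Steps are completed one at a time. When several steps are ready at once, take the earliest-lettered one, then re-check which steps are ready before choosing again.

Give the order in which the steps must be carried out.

e a b d c

e has no prerequisites → e first.
Ready: a and d. a has the earlier label → a.
b and d are both available; b has the earlier label → b.
Next only d has its prerequisites met → d.
c needed d, now all done → c.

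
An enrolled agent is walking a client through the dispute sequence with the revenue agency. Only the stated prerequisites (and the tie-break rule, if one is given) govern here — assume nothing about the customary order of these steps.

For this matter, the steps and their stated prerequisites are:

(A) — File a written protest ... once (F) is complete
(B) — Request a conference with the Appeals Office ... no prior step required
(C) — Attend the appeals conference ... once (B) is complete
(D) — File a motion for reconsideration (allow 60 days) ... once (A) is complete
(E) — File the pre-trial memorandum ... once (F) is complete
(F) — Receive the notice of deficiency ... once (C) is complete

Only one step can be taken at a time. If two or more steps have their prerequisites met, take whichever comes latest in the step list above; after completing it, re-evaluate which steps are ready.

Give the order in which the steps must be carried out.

Only (B) has no prerequisites, so it is first.
That leaves (C) as the only ready step → (C).
That leaves (F) as the only ready step → (F).
Now (E) and (A) have their prerequisites met. (E) is listed later, so (E) next.
(A) needed (F), now all done → (A).
(D) is the only step now ready → (D).

(B), (C), (F), (E), (A), (D)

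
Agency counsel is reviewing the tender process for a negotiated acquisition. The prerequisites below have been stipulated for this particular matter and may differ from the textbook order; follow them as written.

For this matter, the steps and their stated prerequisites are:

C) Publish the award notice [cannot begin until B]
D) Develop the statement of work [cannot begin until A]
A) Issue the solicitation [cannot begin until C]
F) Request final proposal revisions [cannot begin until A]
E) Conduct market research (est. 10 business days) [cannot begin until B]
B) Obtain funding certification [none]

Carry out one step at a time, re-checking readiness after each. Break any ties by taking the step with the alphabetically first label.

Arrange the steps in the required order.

B, C, A, D, E, F

B is the only step with nothing outstanding, so it goes first.
C and E are both available; C has the earlier label → C.
A and E are both available; A has the earlier label → A.
Ready: D, E and F. D has the earlier label → D.
Now E and F have their prerequisites met. E has the earlier label, so E next.
F needed A, now all done → F.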